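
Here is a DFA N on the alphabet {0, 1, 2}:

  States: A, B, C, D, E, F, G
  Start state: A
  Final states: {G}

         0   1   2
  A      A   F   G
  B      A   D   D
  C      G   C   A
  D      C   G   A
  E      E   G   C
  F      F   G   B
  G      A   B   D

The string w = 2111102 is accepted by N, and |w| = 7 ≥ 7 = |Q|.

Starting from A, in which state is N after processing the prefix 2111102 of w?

State sequence: A -2-> G -1-> B -1-> D -1-> G -1-> B -0-> A -2-> G

After reading 7 characters, N is in state G.

G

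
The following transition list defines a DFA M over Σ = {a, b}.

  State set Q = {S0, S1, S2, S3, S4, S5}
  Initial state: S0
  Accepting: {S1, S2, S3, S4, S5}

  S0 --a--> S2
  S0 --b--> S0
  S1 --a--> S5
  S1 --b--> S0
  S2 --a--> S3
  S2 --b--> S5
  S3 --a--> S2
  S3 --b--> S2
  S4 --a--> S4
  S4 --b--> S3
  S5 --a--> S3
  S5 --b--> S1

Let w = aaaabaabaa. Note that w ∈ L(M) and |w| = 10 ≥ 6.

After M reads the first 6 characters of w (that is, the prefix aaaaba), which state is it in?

Run of M on the first 6 characters of w = a a a a b a:
  step 0: S0  (start)
  step 1: S2  (read a: S0→S2)
  step 2: S3  (read a: S2→S3)
  step 3: S2  (read a: S3→S2)
  step 4: S3  (read a: S2→S3)
  step 5: S2  (read b: S3→S2)
  step 6: S3  (read a: S2→S3)

After reading 6 characters, M is in state S3.

S3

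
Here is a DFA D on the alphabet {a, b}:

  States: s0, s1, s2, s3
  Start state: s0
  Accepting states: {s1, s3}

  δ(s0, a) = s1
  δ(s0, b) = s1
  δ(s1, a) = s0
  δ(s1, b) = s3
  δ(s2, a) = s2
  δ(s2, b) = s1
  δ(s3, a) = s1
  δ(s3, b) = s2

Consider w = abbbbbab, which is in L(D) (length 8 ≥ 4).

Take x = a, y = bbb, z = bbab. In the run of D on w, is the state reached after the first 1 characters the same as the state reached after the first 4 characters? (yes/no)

Run of D on the first 4 characters of w = a b b b:
  step 0: s0  (start)
  step 1: s1  (read a: s0→s1)
  step 2: s3  (read b: s1→s3)
  step 3: s2  (read b: s3→s2)
  step 4: s1  (read b: s2→s1)

After x (step 1): s1. After xy (step 4): s1.
They match, so y = bbb drives D around a cycle from s1 back to itself; pumping y any number of times keeps D in s1 before reading z, and xyⁱz ∈ L(D) for every i ≥ 0.

yes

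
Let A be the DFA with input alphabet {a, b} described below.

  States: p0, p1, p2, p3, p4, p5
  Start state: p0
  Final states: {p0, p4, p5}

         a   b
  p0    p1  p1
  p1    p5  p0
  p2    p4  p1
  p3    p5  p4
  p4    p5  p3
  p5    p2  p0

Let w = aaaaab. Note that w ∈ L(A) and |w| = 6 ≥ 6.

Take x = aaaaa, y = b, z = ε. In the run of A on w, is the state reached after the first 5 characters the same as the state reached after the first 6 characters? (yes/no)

no

Run of A on the first 6 characters of w = a a a a a b:
  step 0: p0  (start)
  step 1: p1  (read a: p0→p1)
  step 2: p5  (read a: p1→p5)
  step 3: p2  (read a: p5→p2)
  step 4: p4  (read a: p2→p4)
  step 5: p5  (read a: p4→p5)
  step 6: p0  (read b: p5→p0)

After x (step 5): p5. After xy (step 6): p0.
They differ (p5 ≠ p0), so y is not a cycle from the state after x; this split is not the one the pumping-lemma construction produces, and pumping y need not keep the string in L(A).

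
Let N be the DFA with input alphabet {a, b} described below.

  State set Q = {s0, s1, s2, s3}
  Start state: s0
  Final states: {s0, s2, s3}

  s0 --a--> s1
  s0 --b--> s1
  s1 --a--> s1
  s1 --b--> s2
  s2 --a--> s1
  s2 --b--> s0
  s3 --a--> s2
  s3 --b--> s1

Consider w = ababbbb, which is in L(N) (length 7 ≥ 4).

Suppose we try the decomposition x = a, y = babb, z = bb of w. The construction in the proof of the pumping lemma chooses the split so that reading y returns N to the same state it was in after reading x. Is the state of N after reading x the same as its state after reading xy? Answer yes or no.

no

Run of N on the first 5 characters of w = a b a b b:
  step 0: s0  (start)
  step 1: s1  (read a: s0→s1)
  step 2: s2  (read b: s1→s2)
  step 3: s1  (read a: s2→s1)
  step 4: s2  (read b: s1→s2)
  step 5: s0  (read b: s2→s0)

After x (step 1): s1. After xy (step 5): s0.
They differ (s1 ≠ s0), so y is not a cycle from the state after x; this split is not the one the pumping-lemma construction produces, and pumping y need not keep the string in L(N).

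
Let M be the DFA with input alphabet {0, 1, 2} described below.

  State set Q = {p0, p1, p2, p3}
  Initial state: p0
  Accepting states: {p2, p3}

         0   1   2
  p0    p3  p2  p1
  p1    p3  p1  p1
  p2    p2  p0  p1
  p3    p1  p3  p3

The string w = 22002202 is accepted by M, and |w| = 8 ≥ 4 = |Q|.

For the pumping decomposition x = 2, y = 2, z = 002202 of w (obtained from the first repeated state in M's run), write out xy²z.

222002202

xy^2z = 2·2·2·002202 = 222002202.
Reading y = 2 takes M from p1 back to p1, so after x·y·y the machine is still in p1, and z then leads to the accepting state p3. Hence 222002202 ∈ L(M).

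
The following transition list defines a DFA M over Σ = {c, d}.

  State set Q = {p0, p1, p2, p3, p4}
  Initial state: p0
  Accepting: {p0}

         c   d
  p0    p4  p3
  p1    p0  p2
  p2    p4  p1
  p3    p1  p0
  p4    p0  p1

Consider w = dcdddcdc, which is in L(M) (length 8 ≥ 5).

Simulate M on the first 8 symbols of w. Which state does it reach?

Run of M on the first 8 characters of w = d c d d d c d c:
  step 0: p0  (start)
  step 1: p3  (read d: p0→p3)
  step 2: p1  (read c: p3→p1)
  step 3: p2  (read d: p1→p2)
  step 4: p1  (read d: p2→p1)
  step 5: p2  (read d: p1→p2)
  step 6: p4  (read c: p2→p4)
  step 7: p1  (read d: p4→p1)
  step 8: p0  (read c: p1→p0)

After reading 8 characters, M is in state p0.

p0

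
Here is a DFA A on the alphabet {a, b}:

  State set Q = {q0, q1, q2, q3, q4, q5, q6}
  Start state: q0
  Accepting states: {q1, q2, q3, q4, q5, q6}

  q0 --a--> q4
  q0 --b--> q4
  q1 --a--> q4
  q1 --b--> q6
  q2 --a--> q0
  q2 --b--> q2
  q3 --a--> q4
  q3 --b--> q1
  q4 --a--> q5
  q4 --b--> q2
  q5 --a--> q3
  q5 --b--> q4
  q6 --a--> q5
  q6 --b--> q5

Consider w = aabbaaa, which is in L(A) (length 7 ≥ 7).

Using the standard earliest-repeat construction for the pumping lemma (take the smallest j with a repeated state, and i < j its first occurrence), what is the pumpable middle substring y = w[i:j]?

Run of A on w = a a b b a a a:
  step 0: q0  (start)
  step 1: q4  (read a: q0→q4)
  step 2: q5  (read a: q4→q5)
  step 3: q4  (read b: q5→q4)   ← first repeat (q4 seen earlier)
  step 4: q2  (read b: q4→q2)
  step 5: q0  (read a: q2→q0)
  step 6: q4  (read a: q0→q4)
  step 7: q5  (read a: q4→q5)

So i = 1, j = 3, giving x = w[0:1] = a, y = w[1:3] = ab, z = w[3:7] = baaa.
Check: |xy| = 3 ≤ 7 and |y| = 2 ≥ 1. Reading y takes A from q4 back to q4, so every xyⁱz is accepted.
Pumping length from the standard proof: p = 7 (the number of states). The repeated state found above gives |xy| = j ≤ 7 and |y| = j − i ≥ 1.

ab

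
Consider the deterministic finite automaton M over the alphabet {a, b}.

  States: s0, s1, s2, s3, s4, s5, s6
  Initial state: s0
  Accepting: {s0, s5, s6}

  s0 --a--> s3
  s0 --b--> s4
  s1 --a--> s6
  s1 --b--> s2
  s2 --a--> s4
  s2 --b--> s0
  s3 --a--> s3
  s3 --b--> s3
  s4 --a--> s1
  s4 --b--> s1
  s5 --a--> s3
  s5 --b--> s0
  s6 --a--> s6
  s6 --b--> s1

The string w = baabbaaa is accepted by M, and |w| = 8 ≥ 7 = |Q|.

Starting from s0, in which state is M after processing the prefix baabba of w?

Run of M on the first 6 characters of w = b a a b b a:
  step 0: s0  (start)
  step 1: s4  (read b: s0→s4)
  step 2: s1  (read a: s4→s1)
  step 3: s6  (read a: s1→s6)
  step 4: s1  (read b: s6→s1)
  step 5: s2  (read b: s1→s2)
  step 6: s4  (read a: s2→s4)

After reading 6 characters, M is in state s4.

s4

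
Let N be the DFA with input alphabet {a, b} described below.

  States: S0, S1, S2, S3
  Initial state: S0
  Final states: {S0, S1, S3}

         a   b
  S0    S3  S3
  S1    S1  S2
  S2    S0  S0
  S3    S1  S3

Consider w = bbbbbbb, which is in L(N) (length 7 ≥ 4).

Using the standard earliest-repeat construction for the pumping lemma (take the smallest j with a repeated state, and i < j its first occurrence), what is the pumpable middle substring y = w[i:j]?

State sequence: S0 -b-> S3 -b-> S3 -b-> S3 -b-> S3 -b-> S3 -b-> S3 -b-> S3
First repeat at step 2: S3 was already visited.

So i = 1, j = 2, giving x = w[0:1] = b, y = w[1:2] = b, z = w[2:7] = bbbbb.
Check: |xy| = 2 ≤ 4 and |y| = 1 ≥ 1. Reading y takes N from S3 back to S3, so every xyⁱz is accepted.
The DFA has 4 states, so the proof of the pumping lemma guarantees a repeated state among the first 4+1 visited; the segment between the two visits is the pumpable y.

b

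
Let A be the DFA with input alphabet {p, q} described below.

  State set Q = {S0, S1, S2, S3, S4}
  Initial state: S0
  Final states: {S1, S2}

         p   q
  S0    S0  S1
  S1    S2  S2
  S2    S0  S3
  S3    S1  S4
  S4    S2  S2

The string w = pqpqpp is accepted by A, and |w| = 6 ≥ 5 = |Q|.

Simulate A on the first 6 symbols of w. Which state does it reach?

State sequence: S0 -p-> S0 -q-> S1 -p-> S2 -q-> S3 -p-> S1 -p-> S2

After reading 6 characters, A is in state S2.
(This kind of state-tracing is the core of the pumping-lemma construction: with 5 states, pigeonhole forces a repeat within the first 5 steps.)

S2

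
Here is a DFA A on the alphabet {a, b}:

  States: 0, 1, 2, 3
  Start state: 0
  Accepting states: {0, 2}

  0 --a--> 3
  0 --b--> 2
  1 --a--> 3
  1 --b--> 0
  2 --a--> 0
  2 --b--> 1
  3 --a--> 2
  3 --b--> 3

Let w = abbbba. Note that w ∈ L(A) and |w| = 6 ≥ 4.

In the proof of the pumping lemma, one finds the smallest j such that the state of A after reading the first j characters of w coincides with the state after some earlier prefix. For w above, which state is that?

3

Run of A on w = a b b b b a:
  step 0: 0  (start)
  step 1: 3  (read a: 0→3)
  step 2: 3  (read b: 3→3)   ← first repeat (3 seen earlier)
  step 3: 3  (read b: 3→3)
  step 4: 3  (read b: 3→3)
  step 5: 3  (read b: 3→3)
  step 6: 2  (read a: 3→2)

The earliest repeat is at step j = 2: A is in 3, which it already visited at step i = 1.
The DFA has 4 states, so the proof of the pumping lemma guarantees a repeated state among the first 4+1 visited; the segment between the two visits is the pumpable y.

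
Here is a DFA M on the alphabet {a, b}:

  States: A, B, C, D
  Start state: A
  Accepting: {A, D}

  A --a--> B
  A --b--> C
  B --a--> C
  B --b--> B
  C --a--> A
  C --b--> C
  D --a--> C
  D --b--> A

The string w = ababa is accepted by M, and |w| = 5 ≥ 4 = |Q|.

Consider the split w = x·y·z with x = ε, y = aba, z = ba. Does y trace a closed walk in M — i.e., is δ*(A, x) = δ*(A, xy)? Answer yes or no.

no

State sequence: A -a-> B -b-> B -a-> C

After x (step 0): A. After xy (step 3): C.
They differ (A ≠ C), so y is not a cycle from the state after x; this split is not the one the pumping-lemma construction produces, and pumping y need not keep the string in L(M).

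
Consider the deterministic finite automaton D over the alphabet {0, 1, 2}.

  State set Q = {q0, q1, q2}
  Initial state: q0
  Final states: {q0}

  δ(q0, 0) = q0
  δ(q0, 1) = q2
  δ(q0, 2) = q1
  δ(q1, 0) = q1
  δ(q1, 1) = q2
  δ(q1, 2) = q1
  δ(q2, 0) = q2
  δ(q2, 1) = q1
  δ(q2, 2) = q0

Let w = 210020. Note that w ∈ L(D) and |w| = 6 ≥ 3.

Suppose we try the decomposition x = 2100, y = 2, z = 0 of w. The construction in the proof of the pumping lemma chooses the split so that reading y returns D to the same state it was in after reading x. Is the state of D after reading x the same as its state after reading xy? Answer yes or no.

no

Run of D on the first 5 characters of w = 2 1 0 0 2:
  step 0: q0  (start)
  step 1: q1  (read 2: q0→q1)
  step 2: q2  (read 1: q1→q2)
  step 3: q2  (read 0: q2→q2)
  step 4: q2  (read 0: q2→q2)
  step 5: q0  (read 2: q2→q0)

After x (step 4): q2. After xy (step 5): q0.
They differ (q2 ≠ q0), so y is not a cycle from the state after x; this split is not the one the pumping-lemma construction produces, and pumping y need not keep the string in L(D).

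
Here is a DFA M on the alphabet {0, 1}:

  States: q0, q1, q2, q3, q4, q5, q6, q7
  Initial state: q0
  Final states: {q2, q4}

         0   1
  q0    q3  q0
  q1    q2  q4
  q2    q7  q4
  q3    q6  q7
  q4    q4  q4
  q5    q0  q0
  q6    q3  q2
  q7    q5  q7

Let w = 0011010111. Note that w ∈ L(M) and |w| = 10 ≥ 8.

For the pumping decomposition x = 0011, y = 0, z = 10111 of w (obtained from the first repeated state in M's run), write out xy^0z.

001110111

xy⁰z = xz = 0011·10111 = 001110111.
Reading y = 0 takes M from q4 back to q4, so after x the machine is still in q4, and z then leads to the accepting state q4. Hence 001110111 ∈ L(M).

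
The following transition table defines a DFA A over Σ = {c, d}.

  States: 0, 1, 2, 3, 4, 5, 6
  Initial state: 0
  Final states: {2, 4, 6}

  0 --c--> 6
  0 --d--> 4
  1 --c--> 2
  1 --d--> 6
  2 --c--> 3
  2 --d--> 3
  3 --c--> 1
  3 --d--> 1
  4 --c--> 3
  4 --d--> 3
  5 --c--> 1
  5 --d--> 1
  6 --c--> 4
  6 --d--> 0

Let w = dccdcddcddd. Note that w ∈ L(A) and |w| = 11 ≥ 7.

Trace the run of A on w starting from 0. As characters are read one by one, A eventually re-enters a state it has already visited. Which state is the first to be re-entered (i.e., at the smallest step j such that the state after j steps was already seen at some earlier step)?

4

State sequence: 0 -d-> 4 -c-> 3 -c-> 1 -d-> 6 -c-> 4 -d-> 3 -d-> 1 -c-> 2 -d-> 3 -d-> 1 -d-> 6
First repeat at step 5: 4 was already visited.

The earliest repeat is at step j = 5: A is in 4, which it already visited at step i = 1.
With |Q| = 7, pigeonhole forces a state repeat no later than step 7; the substring read between the first and second visits to that state can be pumped.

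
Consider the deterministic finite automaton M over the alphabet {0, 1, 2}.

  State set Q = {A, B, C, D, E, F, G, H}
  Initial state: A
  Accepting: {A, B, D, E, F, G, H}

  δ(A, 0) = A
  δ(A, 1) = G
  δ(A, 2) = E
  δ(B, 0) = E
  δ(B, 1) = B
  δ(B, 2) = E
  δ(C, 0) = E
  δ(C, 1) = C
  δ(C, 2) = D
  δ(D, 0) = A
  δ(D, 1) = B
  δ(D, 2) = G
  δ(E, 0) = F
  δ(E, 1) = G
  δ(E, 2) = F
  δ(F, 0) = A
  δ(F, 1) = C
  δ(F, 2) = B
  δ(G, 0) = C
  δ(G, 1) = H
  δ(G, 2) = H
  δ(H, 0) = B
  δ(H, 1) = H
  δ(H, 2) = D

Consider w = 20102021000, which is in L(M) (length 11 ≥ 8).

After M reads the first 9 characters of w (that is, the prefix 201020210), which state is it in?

State sequence: A -2-> E -0-> F -1-> C -0-> E -2-> F -0-> A -2-> E -1-> G -0-> C

After reading 9 characters, M is in state C.

C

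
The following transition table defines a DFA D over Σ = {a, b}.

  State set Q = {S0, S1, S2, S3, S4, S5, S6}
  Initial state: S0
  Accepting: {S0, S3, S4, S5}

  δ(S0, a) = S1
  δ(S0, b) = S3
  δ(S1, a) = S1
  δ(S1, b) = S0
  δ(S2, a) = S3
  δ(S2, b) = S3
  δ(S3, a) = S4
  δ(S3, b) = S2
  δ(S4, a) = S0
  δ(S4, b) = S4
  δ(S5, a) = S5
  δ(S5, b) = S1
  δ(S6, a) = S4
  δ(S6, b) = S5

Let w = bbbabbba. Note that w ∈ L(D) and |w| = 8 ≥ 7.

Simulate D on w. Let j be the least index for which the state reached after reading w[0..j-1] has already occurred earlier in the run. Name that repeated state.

State sequence: S0 -b-> S3 -b-> S2 -b-> S3 -a-> S4 -b-> S4 -b-> S4 -b-> S4 -a-> S0
First repeat at step 3: S3 was already visited.

The earliest repeat is at step j = 3: D is in S3, which it already visited at step i = 1.
The DFA has 7 states, so the proof of the pumping lemma guarantees a repeated state among the first 7+1 visited; the segment between the two visits is the pumpable y.

S3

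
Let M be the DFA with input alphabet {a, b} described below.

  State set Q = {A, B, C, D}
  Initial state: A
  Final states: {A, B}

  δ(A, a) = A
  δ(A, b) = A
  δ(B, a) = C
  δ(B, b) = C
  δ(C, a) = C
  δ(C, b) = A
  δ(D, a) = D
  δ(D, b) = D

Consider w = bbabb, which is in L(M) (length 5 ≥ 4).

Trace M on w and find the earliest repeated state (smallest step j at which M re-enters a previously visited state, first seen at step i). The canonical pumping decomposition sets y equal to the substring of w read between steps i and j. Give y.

State sequence: A -b-> A -b-> A -a-> A -b-> A -b-> A
First repeat at step 1: A was already visited.

So i = 0, j = 1, giving x = w[0:0] = ε, y = w[0:1] = b, z = w[1:5] = babb.
Check: |xy| = 1 ≤ 4 and |y| = 1 ≥ 1. Reading y takes M from A back to A, so every xyⁱz is accepted.
Since M has 4 states, any run of length ≥ 4 visits 4+1 states, so by pigeonhole some state repeats within the first 4 steps — that repeat gives the pumpable loop.

b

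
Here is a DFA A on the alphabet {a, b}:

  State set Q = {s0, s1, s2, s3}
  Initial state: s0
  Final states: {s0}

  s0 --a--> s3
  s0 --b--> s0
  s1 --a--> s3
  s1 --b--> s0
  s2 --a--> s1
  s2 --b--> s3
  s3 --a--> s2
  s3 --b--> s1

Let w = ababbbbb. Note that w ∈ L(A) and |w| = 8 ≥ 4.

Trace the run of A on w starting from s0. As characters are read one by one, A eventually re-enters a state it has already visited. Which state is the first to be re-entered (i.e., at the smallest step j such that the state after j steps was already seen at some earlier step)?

s3

State sequence: s0 -a-> s3 -b-> s1 -a-> s3 -b-> s1 -b-> s0 -b-> s0 -b-> s0 -b-> s0
First repeat at step 3: s3 was already visited.

The earliest repeat is at step j = 3: A is in s3, which it already visited at step i = 1.
Since A has 4 states, any run of length ≥ 4 visits 4+1 states, so by pigeonhole some state repeats within the first 4 steps — that repeat gives the pumpable loop.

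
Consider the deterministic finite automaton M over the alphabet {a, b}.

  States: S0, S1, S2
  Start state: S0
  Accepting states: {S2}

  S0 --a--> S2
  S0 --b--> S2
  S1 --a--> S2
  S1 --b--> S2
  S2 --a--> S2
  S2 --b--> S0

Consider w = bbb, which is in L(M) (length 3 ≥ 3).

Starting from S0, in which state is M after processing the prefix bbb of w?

Run of M on the first 3 characters of w = b b b:
  step 0: S0  (start)
  step 1: S2  (read b: S0→S2)
  step 2: S0  (read b: S2→S0)
  step 3: S2  (read b: S0→S2)

After reading 3 characters, M is in state S2.

S2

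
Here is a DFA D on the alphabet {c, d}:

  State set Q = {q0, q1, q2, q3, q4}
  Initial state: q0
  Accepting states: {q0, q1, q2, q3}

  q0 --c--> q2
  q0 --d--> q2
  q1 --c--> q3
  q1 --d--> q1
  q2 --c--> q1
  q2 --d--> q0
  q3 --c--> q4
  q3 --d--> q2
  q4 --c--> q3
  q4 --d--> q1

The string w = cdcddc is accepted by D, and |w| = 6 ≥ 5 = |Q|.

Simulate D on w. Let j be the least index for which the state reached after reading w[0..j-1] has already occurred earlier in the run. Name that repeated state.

q0

State sequence: q0 -c-> q2 -d-> q0 -c-> q2 -d-> q0 -d-> q2 -c-> q1
First repeat at step 2: q0 was already visited.

The earliest repeat is at step j = 2: D is in q0, which it already visited at step i = 0.
With |Q| = 5, pigeonhole forces a state repeat no later than step 5; the substring read between the first and second visits to that state can be pumped.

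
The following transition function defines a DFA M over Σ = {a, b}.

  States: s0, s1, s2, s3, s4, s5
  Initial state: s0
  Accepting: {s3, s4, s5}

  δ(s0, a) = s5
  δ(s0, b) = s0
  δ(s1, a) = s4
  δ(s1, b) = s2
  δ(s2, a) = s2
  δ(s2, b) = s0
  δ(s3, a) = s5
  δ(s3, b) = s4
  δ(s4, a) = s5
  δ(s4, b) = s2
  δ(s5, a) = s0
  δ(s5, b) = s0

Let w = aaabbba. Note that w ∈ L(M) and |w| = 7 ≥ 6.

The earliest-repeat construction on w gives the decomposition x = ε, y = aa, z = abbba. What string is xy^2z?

xy^2z = ε·aa·aa·abbba = aaaaabbba.
Reading y = aa takes M from s0 back to s0, so after x·y·y the machine is still in s0, and z then leads to the accepting state s5. Hence aaaaabbba ∈ L(M).

aaaaabbba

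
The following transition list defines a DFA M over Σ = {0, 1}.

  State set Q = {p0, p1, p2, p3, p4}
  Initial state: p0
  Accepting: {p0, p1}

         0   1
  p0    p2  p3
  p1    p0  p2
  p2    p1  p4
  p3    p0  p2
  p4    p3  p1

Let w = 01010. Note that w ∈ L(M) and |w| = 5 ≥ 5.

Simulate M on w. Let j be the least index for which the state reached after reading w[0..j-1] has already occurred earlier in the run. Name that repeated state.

Run of M on w = 0 1 0 1 0:
  step 0: p0  (start)
  step 1: p2  (read 0: p0→p2)
  step 2: p4  (read 1: p2→p4)
  step 3: p3  (read 0: p4→p3)
  step 4: p2  (read 1: p3→p2)   ← first repeat (p2 seen earlier)
  step 5: p1  (read 0: p2→p1)

The earliest repeat is at step j = 4: M is in p2, which it already visited at step i = 1.
Since M has 5 states, any run of length ≥ 5 visits 5+1 states, so by pigeonhole some state repeats within the first 5 steps — that repeat gives the pumpable loop.

p2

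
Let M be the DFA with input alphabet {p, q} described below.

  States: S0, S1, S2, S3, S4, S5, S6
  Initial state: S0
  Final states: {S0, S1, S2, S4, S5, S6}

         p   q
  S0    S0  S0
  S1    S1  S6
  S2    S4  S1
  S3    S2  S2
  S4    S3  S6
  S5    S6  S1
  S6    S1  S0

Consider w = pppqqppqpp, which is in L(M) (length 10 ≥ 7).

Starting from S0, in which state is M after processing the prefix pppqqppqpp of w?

S0

State sequence: S0 -p-> S0 -p-> S0 -p-> S0 -q-> S0 -q-> S0 -p-> S0 -p-> S0 -q-> S0 -p-> S0 -p-> S0

After reading 10 characters, M is in state S0.
(This kind of state-tracing is the core of the pumping-lemma construction: with 7 states, pigeonhole forces a repeat within the first 7 steps.)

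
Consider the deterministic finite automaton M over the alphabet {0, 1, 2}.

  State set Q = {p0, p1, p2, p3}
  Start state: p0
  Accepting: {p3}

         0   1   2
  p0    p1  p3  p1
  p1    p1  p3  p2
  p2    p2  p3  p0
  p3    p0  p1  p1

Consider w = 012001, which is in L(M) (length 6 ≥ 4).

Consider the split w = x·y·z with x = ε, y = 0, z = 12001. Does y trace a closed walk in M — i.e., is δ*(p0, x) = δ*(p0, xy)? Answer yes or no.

Run of M on the first 1 characters of w = 0:
  step 0: p0  (start)
  step 1: p1  (read 0: p0→p1)

After x (step 0): p0. After xy (step 1): p1.
They differ (p0 ≠ p1), so y is not a cycle from the state after x; this split is not the one the pumping-lemma construction produces, and pumping y need not keep the string in L(M).

no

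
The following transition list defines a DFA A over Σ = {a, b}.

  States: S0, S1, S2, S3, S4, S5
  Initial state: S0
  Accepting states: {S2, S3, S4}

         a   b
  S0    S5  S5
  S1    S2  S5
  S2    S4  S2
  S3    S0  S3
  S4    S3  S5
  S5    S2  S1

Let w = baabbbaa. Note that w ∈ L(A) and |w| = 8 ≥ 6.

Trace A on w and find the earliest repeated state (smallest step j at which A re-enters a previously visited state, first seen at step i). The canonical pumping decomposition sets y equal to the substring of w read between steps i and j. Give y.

aab

State sequence: S0 -b-> S5 -a-> S2 -a-> S4 -b-> S5 -b-> S1 -b-> S5 -a-> S2 -a-> S4
First repeat at step 4: S5 was already visited.

So i = 1, j = 4, giving x = w[0:1] = b, y = w[1:4] = aab, z = w[4:8] = bbaa.
Check: |xy| = 4 ≤ 6 and |y| = 3 ≥ 1. Reading y takes A from S5 back to S5, so every xyⁱz is accepted.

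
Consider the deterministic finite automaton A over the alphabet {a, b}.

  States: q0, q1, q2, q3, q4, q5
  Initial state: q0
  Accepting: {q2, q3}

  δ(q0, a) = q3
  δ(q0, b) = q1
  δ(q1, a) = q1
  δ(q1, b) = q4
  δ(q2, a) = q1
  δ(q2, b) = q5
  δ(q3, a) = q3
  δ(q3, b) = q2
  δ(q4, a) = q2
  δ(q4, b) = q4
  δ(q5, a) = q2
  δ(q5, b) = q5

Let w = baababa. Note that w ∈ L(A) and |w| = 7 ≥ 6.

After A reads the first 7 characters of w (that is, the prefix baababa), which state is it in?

q2

Run of A on the first 7 characters of w = b a a b a b a:
  step 0: q0  (start)
  step 1: q1  (read b: q0→q1)
  step 2: q1  (read a: q1→q1)
  step 3: q1  (read a: q1→q1)
  step 4: q4  (read b: q1→q4)
  step 5: q2  (read a: q4→q2)
  step 6: q5  (read b: q2→q5)
  step 7: q2  (read a: q5→q2)

After reading 7 characters, A is in state q2.
(This kind of state-tracing is the core of the pumping-lemma construction: with 6 states, pigeonhole forces a repeat within the first 6 steps.)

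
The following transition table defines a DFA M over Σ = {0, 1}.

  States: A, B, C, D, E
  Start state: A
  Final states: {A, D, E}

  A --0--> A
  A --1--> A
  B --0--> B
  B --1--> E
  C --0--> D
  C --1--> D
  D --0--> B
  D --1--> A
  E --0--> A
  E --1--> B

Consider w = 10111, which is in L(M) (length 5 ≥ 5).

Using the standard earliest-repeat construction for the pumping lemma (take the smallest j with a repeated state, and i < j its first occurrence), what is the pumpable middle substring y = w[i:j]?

State sequence: A -1-> A -0-> A -1-> A -1-> A -1-> A
First repeat at step 1: A was already visited.

So i = 0, j = 1, giving x = w[0:0] = ε, y = w[0:1] = 1, z = w[1:5] = 0111.
Check: |xy| = 1 ≤ 5 and |y| = 1 ≥ 1. Reading y takes M from A back to A, so every xyⁱz is accepted.

1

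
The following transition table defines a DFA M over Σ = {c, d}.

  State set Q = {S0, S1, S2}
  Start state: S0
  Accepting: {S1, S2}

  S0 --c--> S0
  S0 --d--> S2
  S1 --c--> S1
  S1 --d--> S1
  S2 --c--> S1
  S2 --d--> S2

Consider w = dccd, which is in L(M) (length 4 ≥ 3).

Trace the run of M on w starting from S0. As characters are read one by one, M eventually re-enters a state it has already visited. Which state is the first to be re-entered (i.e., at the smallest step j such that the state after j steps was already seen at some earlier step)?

S1

Run of M on w = d c c d:
  step 0: S0  (start)
  step 1: S2  (read d: S0→S2)
  step 2: S1  (read c: S2→S1)
  step 3: S1  (read c: S1→S1)   ← first repeat (S1 seen earlier)
  step 4: S1  (read d: S1→S1)

The earliest repeat is at step j = 3: M is in S1, which it already visited at step i = 2.
Pumping length from the standard proof: p = 3 (the number of states). The repeated state found above gives |xy| = j ≤ 3 and |y| = j − i ≥ 1.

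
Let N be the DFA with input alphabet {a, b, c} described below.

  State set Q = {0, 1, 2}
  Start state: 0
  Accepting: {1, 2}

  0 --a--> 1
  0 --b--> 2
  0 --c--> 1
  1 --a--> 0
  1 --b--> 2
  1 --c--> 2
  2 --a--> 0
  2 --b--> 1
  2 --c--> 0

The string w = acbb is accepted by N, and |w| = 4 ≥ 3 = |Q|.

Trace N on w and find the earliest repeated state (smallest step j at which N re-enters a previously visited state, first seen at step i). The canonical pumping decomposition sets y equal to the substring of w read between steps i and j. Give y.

cb

Run of N on w = a c b b:
  step 0: 0  (start)
  step 1: 1  (read a: 0→1)
  step 2: 2  (read c: 1→2)
  step 3: 1  (read b: 2→1)   ← first repeat (1 seen earlier)
  step 4: 2  (read b: 1→2)

So i = 1, j = 3, giving x = w[0:1] = a, y = w[1:3] = cb, z = w[3:4] = b.
Check: |xy| = 3 ≤ 3 and |y| = 2 ≥ 1. Reading y takes N from 1 back to 1, so every xyⁱz is accepted.
Since N has 3 states, any run of length ≥ 3 visits 3+1 states, so by pigeonhole some state repeats within the first 3 steps — that repeat gives the pumpable loop.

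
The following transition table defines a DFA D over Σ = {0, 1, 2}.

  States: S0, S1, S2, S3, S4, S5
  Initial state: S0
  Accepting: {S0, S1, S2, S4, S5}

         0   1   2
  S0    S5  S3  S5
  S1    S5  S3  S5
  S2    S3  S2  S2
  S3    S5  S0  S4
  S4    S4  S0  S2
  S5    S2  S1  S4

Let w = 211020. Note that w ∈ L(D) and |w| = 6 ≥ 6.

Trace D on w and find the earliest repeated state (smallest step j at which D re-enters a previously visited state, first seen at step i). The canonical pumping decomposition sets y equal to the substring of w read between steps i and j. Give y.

State sequence: S0 -2-> S5 -1-> S1 -1-> S3 -0-> S5 -2-> S4 -0-> S4
First repeat at step 4: S5 was already visited.

So i = 1, j = 4, giving x = w[0:1] = 2, y = w[1:4] = 110, z = w[4:6] = 20.
Check: |xy| = 4 ≤ 6 and |y| = 3 ≥ 1. Reading y takes D from S5 back to S5, so every xyⁱz is accepted.

110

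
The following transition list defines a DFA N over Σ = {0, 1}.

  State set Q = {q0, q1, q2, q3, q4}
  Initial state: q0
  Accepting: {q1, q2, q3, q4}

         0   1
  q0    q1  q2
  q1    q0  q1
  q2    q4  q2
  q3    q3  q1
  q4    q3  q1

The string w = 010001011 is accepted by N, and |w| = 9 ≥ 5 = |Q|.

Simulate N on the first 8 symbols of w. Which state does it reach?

State sequence: q0 -0-> q1 -1-> q1 -0-> q0 -0-> q1 -0-> q0 -1-> q2 -0-> q4 -1-> q1

After reading 8 characters, N is in state q1.

q1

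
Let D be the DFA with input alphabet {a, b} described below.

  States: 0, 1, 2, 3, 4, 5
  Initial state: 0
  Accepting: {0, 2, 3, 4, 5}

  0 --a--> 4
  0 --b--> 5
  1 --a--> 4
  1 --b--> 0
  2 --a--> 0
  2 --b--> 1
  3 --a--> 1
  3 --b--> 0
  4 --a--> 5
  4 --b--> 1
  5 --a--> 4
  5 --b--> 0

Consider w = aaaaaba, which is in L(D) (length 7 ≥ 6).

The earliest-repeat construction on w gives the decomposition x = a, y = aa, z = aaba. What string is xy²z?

xy^2z = a·aa·aa·aaba = aaaaaaaba.
Reading y = aa takes D from 4 back to 4, so after x·y·y the machine is still in 4, and z then leads to the accepting state 4. Hence aaaaaaaba ∈ L(D).

aaaaaaaba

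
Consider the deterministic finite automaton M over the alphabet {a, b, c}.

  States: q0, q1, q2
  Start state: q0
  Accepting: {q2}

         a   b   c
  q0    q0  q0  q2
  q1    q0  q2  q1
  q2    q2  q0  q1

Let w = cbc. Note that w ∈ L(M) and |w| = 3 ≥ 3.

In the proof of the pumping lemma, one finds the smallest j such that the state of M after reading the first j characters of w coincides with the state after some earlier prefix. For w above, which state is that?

State sequence: q0 -c-> q2 -b-> q0 -c-> q2
First repeat at step 2: q0 was already visited.

The earliest repeat is at step j = 2: M is in q0, which it already visited at step i = 0.

q0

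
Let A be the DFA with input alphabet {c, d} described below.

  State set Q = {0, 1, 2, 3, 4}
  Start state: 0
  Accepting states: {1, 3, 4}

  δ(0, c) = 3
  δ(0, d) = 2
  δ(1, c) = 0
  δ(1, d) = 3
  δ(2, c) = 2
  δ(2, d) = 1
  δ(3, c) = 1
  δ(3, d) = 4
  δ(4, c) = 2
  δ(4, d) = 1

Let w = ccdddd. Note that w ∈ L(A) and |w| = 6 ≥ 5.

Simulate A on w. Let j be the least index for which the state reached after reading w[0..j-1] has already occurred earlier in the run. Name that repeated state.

3

State sequence: 0 -c-> 3 -c-> 1 -d-> 3 -d-> 4 -d-> 1 -d-> 3
First repeat at step 3: 3 was already visited.

The earliest repeat is at step j = 3: A is in 3, which it already visited at step i = 1.
Pumping length from the standard proof: p = 5 (the number of states). The repeated state found above gives |xy| = j ≤ 5 and |y| = j − i ≥ 1.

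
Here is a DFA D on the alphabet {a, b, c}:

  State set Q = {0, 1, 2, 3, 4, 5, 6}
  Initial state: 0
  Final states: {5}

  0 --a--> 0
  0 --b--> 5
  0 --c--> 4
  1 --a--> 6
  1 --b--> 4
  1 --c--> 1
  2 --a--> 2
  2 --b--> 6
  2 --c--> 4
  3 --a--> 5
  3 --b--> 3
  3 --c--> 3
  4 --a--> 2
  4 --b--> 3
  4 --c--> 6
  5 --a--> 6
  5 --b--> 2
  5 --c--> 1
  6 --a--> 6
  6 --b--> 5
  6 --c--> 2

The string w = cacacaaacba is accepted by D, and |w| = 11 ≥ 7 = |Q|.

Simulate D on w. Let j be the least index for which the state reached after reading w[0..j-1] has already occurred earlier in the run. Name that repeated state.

Run of D on w = c a c a c a a a c b a:
  step 0: 0  (start)
  step 1: 4  (read c: 0→4)
  step 2: 2  (read a: 4→2)
  step 3: 4  (read c: 2→4)   ← first repeat (4 seen earlier)
  step 4: 2  (read a: 4→2)
  step 5: 4  (read c: 2→4)
  step 6: 2  (read a: 4→2)
  step 7: 2  (read a: 2→2)
  step 8: 2  (read a: 2→2)
  step 9: 4  (read c: 2→4)
  step 10: 3  (read b: 4→3)
  step 11: 5  (read a: 3→5)

The earliest repeat is at step j = 3: D is in 4, which it already visited at step i = 1.
Pumping length from the standard proof: p = 7 (the number of states). The repeated state found above gives |xy| = j ≤ 7 and |y| = j − i ≥ 1.

4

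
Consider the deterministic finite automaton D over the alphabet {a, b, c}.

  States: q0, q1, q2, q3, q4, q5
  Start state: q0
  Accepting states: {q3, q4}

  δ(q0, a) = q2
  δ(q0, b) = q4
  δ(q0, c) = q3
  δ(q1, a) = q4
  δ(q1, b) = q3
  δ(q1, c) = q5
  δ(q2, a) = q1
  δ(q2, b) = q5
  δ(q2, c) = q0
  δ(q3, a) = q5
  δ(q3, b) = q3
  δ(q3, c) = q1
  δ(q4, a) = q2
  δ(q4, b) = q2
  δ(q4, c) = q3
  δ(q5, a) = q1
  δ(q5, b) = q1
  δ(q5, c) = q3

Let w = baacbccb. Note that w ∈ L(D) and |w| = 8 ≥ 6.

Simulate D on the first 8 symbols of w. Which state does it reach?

Run of D on the first 8 characters of w = b a a c b c c b:
  step 0: q0  (start)
  step 1: q4  (read b: q0→q4)
  step 2: q2  (read a: q4→q2)
  step 3: q1  (read a: q2→q1)
  step 4: q5  (read c: q1→q5)
  step 5: q1  (read b: q5→q1)
  step 6: q5  (read c: q1→q5)
  step 7: q3  (read c: q5→q3)
  step 8: q3  (read b: q3→q3)

After reading 8 characters, D is in state q3.
(This kind of state-tracing is the core of the pumping-lemma construction: with 6 states, pigeonhole forces a repeat within the first 6 steps.)

q3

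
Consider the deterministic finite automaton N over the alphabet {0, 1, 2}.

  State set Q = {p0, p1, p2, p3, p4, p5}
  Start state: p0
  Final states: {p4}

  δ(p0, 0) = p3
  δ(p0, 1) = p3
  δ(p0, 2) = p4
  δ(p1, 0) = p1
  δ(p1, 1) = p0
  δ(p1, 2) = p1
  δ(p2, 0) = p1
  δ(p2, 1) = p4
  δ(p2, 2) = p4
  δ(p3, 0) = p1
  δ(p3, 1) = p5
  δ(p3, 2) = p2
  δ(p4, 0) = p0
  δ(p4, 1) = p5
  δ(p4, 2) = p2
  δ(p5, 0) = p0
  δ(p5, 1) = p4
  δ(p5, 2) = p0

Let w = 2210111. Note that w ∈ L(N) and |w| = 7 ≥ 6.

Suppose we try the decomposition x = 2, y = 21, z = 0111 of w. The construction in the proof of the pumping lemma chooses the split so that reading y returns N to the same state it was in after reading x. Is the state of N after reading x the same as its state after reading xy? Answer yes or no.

State sequence: p0 -2-> p4 -2-> p2 -1-> p4

After x (step 1): p4. After xy (step 3): p4.
They match, so y = 21 drives N around a cycle from p4 back to itself; pumping y any number of times keeps N in p4 before reading z, and xyⁱz ∈ L(N) for every i ≥ 0.

yes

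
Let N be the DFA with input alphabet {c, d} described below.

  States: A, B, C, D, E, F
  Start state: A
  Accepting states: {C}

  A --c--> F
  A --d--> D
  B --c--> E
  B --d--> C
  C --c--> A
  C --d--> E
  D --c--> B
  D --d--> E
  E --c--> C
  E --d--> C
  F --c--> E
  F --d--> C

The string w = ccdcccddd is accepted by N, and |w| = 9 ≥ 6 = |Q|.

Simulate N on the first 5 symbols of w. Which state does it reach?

State sequence: A -c-> F -c-> E -d-> C -c-> A -c-> F

After reading 5 characters, N is in state F.

F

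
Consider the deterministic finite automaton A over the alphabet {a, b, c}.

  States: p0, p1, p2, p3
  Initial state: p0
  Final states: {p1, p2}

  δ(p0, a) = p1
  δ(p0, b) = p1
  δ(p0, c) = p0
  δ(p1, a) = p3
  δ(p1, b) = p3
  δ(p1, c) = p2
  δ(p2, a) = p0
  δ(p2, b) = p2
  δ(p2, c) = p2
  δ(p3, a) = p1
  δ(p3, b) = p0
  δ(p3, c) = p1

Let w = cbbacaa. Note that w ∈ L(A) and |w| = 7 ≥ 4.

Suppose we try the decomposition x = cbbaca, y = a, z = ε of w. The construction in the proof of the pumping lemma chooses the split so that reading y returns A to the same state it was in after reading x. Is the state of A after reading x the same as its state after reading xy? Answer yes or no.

no

Run of A on the first 7 characters of w = c b b a c a a:
  step 0: p0  (start)
  step 1: p0  (read c: p0→p0)
  step 2: p1  (read b: p0→p1)
  step 3: p3  (read b: p1→p3)
  step 4: p1  (read a: p3→p1)
  step 5: p2  (read c: p1→p2)
  step 6: p0  (read a: p2→p0)
  step 7: p1  (read a: p0→p1)

After x (step 6): p0. After xy (step 7): p1.
They differ (p0 ≠ p1), so y is not a cycle from the state after x; this split is not the one the pumping-lemma construction produces, and pumping y need not keep the string in L(A).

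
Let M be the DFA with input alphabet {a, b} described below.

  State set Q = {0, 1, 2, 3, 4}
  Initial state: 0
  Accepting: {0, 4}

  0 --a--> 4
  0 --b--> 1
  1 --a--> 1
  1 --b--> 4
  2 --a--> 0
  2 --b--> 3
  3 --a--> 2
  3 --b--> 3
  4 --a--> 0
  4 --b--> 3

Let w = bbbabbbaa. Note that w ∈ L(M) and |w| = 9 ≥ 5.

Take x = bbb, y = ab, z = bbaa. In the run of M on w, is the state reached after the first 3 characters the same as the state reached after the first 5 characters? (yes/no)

yes

State sequence: 0 -b-> 1 -b-> 4 -b-> 3 -a-> 2 -b-> 3

After x (step 3): 3. After xy (step 5): 3.
They match, so y = ab drives M around a cycle from 3 back to itself; pumping y any number of times keeps M in 3 before reading z, and xyⁱz ∈ L(M) for every i ≥ 0.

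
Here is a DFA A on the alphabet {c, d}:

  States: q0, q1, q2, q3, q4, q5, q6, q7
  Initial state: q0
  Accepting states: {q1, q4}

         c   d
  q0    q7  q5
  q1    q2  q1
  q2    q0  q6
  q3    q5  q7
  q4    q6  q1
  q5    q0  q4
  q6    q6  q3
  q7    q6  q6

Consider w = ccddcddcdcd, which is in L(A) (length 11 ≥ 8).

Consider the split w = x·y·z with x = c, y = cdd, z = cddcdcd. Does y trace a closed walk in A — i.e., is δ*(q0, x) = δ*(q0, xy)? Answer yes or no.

yes

State sequence: q0 -c-> q7 -c-> q6 -d-> q3 -d-> q7

After x (step 1): q7. After xy (step 4): q7.
They match, so y = cdd drives A around a cycle from q7 back to itself; pumping y any number of times keeps A in q7 before reading z, and xyⁱz ∈ L(A) for every i ≥ 0.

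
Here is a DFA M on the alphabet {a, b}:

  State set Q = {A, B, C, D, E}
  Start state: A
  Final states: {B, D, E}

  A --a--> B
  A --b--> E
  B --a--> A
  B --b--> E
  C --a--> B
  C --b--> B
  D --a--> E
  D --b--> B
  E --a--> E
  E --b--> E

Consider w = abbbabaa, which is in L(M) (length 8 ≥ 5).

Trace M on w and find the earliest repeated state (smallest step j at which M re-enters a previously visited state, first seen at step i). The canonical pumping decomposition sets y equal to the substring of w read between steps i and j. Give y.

Run of M on w = a b b b a b a a:
  step 0: A  (start)
  step 1: B  (read a: A→B)
  step 2: E  (read b: B→E)
  step 3: E  (read b: E→E)   ← first repeat (E seen earlier)
  step 4: E  (read b: E→E)
  step 5: E  (read a: E→E)
  step 6: E  (read b: E→E)
  step 7: E  (read a: E→E)
  step 8: E  (read a: E→E)

So i = 2, j = 3, giving x = w[0:2] = ab, y = w[2:3] = b, z = w[3:8] = babaa.
Check: |xy| = 3 ≤ 5 and |y| = 1 ≥ 1. Reading y takes M from E back to E, so every xyⁱz is accepted.
Since M has 5 states, any run of length ≥ 5 visits 5+1 states, so by pigeonhole some state repeats within the first 5 steps — that repeat gives the pumpable loop.

b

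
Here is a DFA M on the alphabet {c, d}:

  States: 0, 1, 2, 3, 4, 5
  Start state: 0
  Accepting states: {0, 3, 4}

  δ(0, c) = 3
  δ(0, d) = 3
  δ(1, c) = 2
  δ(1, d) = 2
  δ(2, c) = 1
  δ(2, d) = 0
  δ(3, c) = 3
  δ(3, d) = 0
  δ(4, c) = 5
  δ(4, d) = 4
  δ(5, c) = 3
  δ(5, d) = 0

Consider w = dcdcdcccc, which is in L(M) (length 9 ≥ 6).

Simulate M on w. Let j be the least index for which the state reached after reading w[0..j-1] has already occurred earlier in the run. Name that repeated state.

3

Run of M on w = d c d c d c c c c:
  step 0: 0  (start)
  step 1: 3  (read d: 0→3)
  step 2: 3  (read c: 3→3)   ← first repeat (3 seen earlier)
  step 3: 0  (read d: 3→0)
  step 4: 3  (read c: 0→3)
  step 5: 0  (read d: 3→0)
  step 6: 3  (read c: 0→3)
  step 7: 3  (read c: 3→3)
  step 8: 3  (read c: 3→3)
  step 9: 3  (read c: 3→3)

The earliest repeat is at step j = 2: M is in 3, which it already visited at step i = 1.
The DFA has 6 states, so the proof of the pumping lemma guarantees a repeated state among the first 6+1 visited; the segment between the two visits is the pumpable y.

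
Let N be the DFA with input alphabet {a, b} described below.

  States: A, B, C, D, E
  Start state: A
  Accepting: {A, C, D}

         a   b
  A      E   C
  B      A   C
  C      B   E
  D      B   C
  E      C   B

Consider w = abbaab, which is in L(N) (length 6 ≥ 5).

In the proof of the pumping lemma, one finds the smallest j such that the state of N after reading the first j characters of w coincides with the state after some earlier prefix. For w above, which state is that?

State sequence: A -a-> E -b-> B -b-> C -a-> B -a-> A -b-> C
First repeat at step 4: B was already visited.

The earliest repeat is at step j = 4: N is in B, which it already visited at step i = 2.
Pumping length from the standard proof: p = 5 (the number of states). The repeated state found above gives |xy| = j ≤ 5 and |y| = j − i ≥ 1.

B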